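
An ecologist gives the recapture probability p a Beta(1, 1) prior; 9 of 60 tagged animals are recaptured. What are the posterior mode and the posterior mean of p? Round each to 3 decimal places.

MAP: 0.150. Posterior mean: 0.161.

Posterior: Beta(1+9, 1+51) = Beta(10, 52).
Mode = (10−1)/(10+52−2) = 9/60 = 0.150.
With a flat prior the MAP equals the MLE, 9/60.
Mean = 10/(10+52) = 10/62 = 0.161.
The posterior is right-skewed, so the mean exceeds the mode.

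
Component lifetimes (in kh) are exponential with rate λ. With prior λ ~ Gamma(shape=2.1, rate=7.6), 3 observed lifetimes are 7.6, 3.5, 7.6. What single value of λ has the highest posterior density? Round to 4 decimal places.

0.1559

Σ times = 18.7. Posterior: Gamma(shape = 2.1+3 = 5.1, rate = 7.6+18.7 = 26.3).
Mode = (α−1)/β = 4.1/26.3 = 0.1559.
Mean = α/β = 5.1/26.3 = 0.1939.
This is the posterior mode — the MAP estimate.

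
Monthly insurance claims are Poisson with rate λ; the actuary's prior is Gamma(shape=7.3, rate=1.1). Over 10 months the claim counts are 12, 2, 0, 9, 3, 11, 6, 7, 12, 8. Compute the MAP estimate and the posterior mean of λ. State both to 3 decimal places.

MAP = 6.874, posterior mean = 6.964

Σ counts = 70. Posterior: Gamma(shape = 7.3+70 = 77.3, rate = 1.1+10 = 11.1).
Mode = (α−1)/β = 76.3/11.1 = 6.874.
Mean = α/β = 77.3/11.1 = 6.964.
Mean > mode: the posterior has a right tail.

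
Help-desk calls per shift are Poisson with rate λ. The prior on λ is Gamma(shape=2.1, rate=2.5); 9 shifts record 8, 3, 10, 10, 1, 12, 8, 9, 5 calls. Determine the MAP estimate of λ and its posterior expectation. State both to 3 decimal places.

Σ counts = 66. Posterior: Gamma(shape = 2.1+66 = 68.1, rate = 2.5+9 = 11.5).
Mode = (α−1)/β = 67.1/11.5 = 5.835.
Mean = α/β = 68.1/11.5 = 5.922.

MAP estimate = 5.835, posterior expectation = 5.922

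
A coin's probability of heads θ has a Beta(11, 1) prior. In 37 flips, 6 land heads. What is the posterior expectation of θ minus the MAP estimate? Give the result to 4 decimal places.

0.0065

Posterior: Beta(11+6, 1+31) = Beta(17, 32).
Mode = (17−1)/(17+32−2) = 16/47 = 0.3404.
Mean = 17/(17+32) = 17/49 = 0.3469.
Difference = 0.3469 − 0.3404 = 0.0065.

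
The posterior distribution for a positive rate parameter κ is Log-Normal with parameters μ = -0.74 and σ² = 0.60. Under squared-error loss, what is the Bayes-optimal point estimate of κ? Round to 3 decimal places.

Mode = exp(μ − σ²) = exp(-1.34) = 0.262.
Mean = exp(μ + σ²/2) = exp(-0.440) = 0.644.
Squared-error loss ⇒ the optimal estimator is the posterior mean.

0.644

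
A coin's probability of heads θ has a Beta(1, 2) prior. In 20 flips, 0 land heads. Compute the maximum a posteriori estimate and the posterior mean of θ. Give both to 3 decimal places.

MAP: 0.000. Posterior mean: 0.043.

Posterior: Beta(1+0, 2+20) = Beta(1, 22).
Since α = 1 ≤ 1 and β > 1, the Beta density is monotone decreasing on [0,1]; the mode is at 0.
Mean = 1/(1+22) = 0.043.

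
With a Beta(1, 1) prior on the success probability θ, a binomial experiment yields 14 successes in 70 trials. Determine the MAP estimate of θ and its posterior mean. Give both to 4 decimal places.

Posterior: Beta(1+14, 1+56) = Beta(15, 57).
Mode = (15−1)/(15+57−2) = 14/70 = 0.2000.
Mean = 15/(15+57) = 15/72 = 0.2083.
Right-skewed posterior ⇒ mode < mean.

MAP estimate = 0.2000, posterior mean = 0.2083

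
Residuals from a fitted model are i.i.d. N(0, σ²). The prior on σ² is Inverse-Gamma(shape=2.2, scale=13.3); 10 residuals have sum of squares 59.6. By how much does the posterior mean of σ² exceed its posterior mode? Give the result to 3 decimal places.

1.696

Posterior: Inverse-Gamma(shape = 2.2+10/2 = 7.2, scale = 13.3+59.6/2 = 43.1).
Mode = β/(α+1) = 43.1/8.2 = 5.256.
Mean = β/(α−1) = 43.1/6.2 = 6.952.
Difference = 6.952 − 5.256 = 1.696.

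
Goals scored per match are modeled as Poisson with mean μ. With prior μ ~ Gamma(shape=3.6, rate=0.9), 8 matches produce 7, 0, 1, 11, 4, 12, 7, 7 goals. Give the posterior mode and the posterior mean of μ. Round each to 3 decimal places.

μ_MAP = 5.798, E[μ|data] = 5.910

Σ counts = 49. Posterior: Gamma(shape = 3.6+49 = 52.6, rate = 0.9+8 = 8.9).
Mode = (α−1)/β = 51.6/8.9 = 5.798.
Mean = α/β = 52.6/8.9 = 5.910.
Mean > mode: the posterior has a right tail.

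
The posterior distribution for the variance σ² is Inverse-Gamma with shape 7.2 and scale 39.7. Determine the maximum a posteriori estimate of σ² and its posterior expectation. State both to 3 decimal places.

MAP = 4.841, posterior mean = 6.403

Mode = β/(α+1) = 39.7/8.2 = 4.841.
Mean = β/(α−1) = 39.7/6.2 = 6.403.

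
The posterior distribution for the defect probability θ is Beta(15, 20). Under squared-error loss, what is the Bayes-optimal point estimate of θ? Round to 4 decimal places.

Mode = (15−1)/(15+20−2) = 14/33 = 0.4242.
Mean = 15/(15+20) = 15/35 = 0.4286.
Squared-error loss ⇒ the optimal estimator is the posterior mean.

0.4286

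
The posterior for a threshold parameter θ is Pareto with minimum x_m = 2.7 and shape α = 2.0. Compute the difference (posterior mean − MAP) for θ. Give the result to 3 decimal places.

2.700

The Pareto density is strictly decreasing on [x_m, ∞), so the mode is x_m = 2.700.
Mean = α·x_m/(α−1) = 2.0·2.7/1.0 = 5.400.
Difference = 5.400 − 2.700 = 2.700.
The posterior is right-skewed, so the mean exceeds the mode.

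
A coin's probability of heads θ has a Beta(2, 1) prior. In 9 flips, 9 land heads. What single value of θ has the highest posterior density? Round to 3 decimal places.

Posterior: Beta(2+9, 1+0) = Beta(11, 1).
Since β = 1 ≤ 1 and α > 1, the Beta density is monotone increasing on [0,1]; the mode is at 1.
Mean = 11/(11+1) = 0.917.
This is the posterior mode — the MAP estimate.

1.000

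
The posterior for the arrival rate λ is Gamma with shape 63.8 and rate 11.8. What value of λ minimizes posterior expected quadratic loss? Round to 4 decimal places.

Mode = (α−1)/β = 62.8/11.8 = 5.3220.
Mean = α/β = 63.8/11.8 = 5.4068.
Quadratic loss ⇒ the optimal estimator is the posterior mean.

5.4068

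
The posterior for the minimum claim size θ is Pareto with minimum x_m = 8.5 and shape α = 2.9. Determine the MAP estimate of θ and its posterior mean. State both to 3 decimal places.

θ_MAP = 8.500, E[θ|data] = 12.974

The Pareto density is strictly decreasing on [x_m, ∞), so the mode is x_m = 8.500.
Mean = α·x_m/(α−1) = 2.9·8.5/1.9 = 12.974.
The posterior is right-skewed, so the mean exceeds the mode.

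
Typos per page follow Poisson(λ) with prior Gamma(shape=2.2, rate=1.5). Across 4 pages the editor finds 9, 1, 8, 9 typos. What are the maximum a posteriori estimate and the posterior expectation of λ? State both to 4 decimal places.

λ_MAP = 5.1273, E[λ|data] = 5.3091

Σ counts = 27. Posterior: Gamma(shape = 2.2+27 = 29.2, rate = 1.5+4 = 5.5).
Mode = (α−1)/β = 28.2/5.5 = 5.1273.
Mean = α/β = 29.2/5.5 = 5.3091.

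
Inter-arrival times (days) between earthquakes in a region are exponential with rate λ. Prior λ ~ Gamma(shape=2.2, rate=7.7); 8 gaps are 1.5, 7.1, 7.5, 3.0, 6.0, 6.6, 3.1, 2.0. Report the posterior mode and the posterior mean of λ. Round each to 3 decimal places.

Σ times = 36.8. Posterior: Gamma(shape = 2.2+8 = 10.2, rate = 7.7+36.8 = 44.5).
Mode = (α−1)/β = 9.2/44.5 = 0.207.
Mean = α/β = 10.2/44.5 = 0.229.

MAP: 0.207. Posterior mean: 0.229.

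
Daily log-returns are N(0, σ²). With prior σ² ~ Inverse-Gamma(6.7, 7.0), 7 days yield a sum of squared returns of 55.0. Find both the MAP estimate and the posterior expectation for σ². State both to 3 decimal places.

Posterior: Inverse-Gamma(shape = 6.7+7/2 = 10.2, scale = 7.0+55.0/2 = 34.5).
Mode = β/(α+1) = 34.5/11.2 = 3.080.
Mean = β/(α−1) = 34.5/9.2 = 3.750.

σ²_MAP = 3.080, E[σ²|data] = 3.750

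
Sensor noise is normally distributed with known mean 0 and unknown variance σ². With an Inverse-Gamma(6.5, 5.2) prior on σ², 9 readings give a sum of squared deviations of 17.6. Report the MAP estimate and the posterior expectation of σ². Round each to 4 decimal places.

Posterior: Inverse-Gamma(shape = 6.5+9/2 = 11.0, scale = 5.2+17.6/2 = 14.0).
Mode = β/(α+1) = 14.0/12.0 = 1.1667.
Mean = β/(α−1) = 14.0/10.0 = 1.4000.
Right-skewed posterior ⇒ mode < mean.

MAP = 1.1667, posterior mean = 1.4000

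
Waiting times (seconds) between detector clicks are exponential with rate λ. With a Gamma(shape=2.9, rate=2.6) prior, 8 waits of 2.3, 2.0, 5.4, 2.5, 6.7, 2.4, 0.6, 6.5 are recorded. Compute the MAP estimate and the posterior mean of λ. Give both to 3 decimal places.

MAP = 0.319, posterior mean = 0.352

Σ times = 28.4. Posterior: Gamma(shape = 2.9+8 = 10.9, rate = 2.6+28.4 = 31.0).
Mode = (α−1)/β = 9.9/31.0 = 0.319.
Mean = α/β = 10.9/31.0 = 0.352.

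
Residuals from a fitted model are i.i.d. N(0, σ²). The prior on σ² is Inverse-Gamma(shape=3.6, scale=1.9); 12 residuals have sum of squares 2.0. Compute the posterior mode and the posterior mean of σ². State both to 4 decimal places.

Posterior: Inverse-Gamma(shape = 3.6+12/2 = 9.6, scale = 1.9+2.0/2 = 2.9).
Mode = β/(α+1) = 2.9/10.6 = 0.2736.
Mean = β/(α−1) = 2.9/8.6 = 0.3372.

MAP: 0.2736. Posterior mean: 0.3372.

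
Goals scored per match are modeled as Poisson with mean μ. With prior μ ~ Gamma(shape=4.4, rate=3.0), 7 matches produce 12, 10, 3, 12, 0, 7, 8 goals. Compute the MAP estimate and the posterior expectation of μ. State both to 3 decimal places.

μ_MAP = 5.540, E[μ|data] = 5.640

Σ counts = 52. Posterior: Gamma(shape = 4.4+52 = 56.4, rate = 3.0+7 = 10.0).
Mode = (α−1)/β = 55.4/10.0 = 5.540.
Mean = α/β = 56.4/10.0 = 5.640.
The mean is pulled above the mode by the posterior's right skew.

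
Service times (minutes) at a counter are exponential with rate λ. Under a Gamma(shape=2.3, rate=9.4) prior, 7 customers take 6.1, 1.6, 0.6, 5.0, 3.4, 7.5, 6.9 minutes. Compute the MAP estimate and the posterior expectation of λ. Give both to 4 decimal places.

Σ times = 31.1. Posterior: Gamma(shape = 2.3+7 = 9.3, rate = 9.4+31.1 = 40.5).
Mode = (α−1)/β = 8.3/40.5 = 0.2049.
Mean = α/β = 9.3/40.5 = 0.2296.
The mean is pulled above the mode by the posterior's right skew.

MAP estimate = 0.2049, posterior expectation = 0.2296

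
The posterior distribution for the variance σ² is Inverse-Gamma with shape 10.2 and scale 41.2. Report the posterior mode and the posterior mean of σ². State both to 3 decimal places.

Mode = β/(α+1) = 41.2/11.2 = 3.679.
Mean = β/(α−1) = 41.2/9.2 = 4.478.

posterior mode = 3.679, posterior mean = 4.478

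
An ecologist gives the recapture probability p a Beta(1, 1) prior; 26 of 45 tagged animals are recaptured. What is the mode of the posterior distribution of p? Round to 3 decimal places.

Posterior: Beta(1+26, 1+19) = Beta(27, 20).
Mode = (27−1)/(27+20−2) = 26/45 = 0.578.
Mean = 27/(27+20) = 27/47 = 0.574.
This is the posterior mode — the MAP estimate.

0.578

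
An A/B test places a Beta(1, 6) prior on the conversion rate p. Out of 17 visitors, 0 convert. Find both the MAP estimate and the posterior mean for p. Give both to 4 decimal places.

MAP: 0.0000. Posterior mean: 0.0417.

Posterior: Beta(1+0, 6+17) = Beta(1, 23).
Since α = 1 ≤ 1 and β > 1, the Beta density is monotone decreasing on [0,1]; the mode is at 0.
Mean = 1/(1+23) = 0.0417.
The mean is pulled above the mode by the posterior's right skew.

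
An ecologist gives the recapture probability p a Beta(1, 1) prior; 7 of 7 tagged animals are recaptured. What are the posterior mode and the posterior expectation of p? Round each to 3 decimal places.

MAP: 1.000. Posterior mean: 0.889.

Posterior: Beta(1+7, 1+0) = Beta(8, 1).
Since β = 1 ≤ 1 and α > 1, the Beta density is monotone increasing on [0,1]; the mode is at 1.
Mean = 8/(8+1) = 0.889.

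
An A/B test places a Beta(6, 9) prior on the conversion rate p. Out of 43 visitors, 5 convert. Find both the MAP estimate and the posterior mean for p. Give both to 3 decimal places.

MAP estimate = 0.179, posterior mean = 0.190

Posterior: Beta(6+5, 9+38) = Beta(11, 47).
Mode = (11−1)/(11+47−2) = 10/56 = 0.179.
Mean = 11/(11+47) = 11/58 = 0.190.
The posterior is right-skewed, so the mean exceeds the mode.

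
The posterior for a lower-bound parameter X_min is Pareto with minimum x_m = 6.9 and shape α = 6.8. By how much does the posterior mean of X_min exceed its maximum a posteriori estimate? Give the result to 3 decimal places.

1.190

The Pareto density is strictly decreasing on [x_m, ∞), so the mode is x_m = 6.900.
Mean = α·x_m/(α−1) = 6.8·6.9/5.8 = 8.090.
Difference = 8.090 − 6.900 = 1.190.
The posterior is right-skewed, so the mean exceeds the mode.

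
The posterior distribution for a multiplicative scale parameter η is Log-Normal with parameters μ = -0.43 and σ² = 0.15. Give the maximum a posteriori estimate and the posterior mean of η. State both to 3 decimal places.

η_MAP = 0.560, E[η|data] = 0.701

Mode = exp(μ − σ²) = exp(-0.58) = 0.560.
Mean = exp(μ + σ²/2) = exp(-0.355) = 0.701.
The mean is pulled above the mode by the posterior's right skew.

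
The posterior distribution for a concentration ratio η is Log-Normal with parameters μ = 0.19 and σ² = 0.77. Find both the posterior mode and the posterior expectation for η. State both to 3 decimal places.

MAP = 0.560, posterior mean = 1.777

Mode = exp(μ − σ²) = exp(-0.58) = 0.560.
Mean = exp(μ + σ²/2) = exp(0.575) = 1.777.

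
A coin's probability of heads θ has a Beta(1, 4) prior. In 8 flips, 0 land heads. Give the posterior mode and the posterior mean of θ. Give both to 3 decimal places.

MAP: 0.000. Posterior mean: 0.077.

Posterior: Beta(1+0, 4+8) = Beta(1, 12).
Since α = 1 ≤ 1 and β > 1, the Beta density is monotone decreasing on [0,1]; the mode is at 0.
Mean = 1/(1+12) = 0.077.
The mean is pulled above the mode by the posterior's right skew.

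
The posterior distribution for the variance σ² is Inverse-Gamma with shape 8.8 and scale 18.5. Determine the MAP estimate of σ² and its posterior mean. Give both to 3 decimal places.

MAP = 1.888; posterior mean = 2.372

Mode = β/(α+1) = 18.5/9.8 = 1.888.
Mean = β/(α−1) = 18.5/7.8 = 2.372.
The posterior is right-skewed, so the mean exceeds the mode.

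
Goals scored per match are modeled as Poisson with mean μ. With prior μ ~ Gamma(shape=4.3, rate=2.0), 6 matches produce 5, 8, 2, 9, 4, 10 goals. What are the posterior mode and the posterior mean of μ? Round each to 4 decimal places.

MAP = 5.1625, posterior mean = 5.2875

Σ counts = 38. Posterior: Gamma(shape = 4.3+38 = 42.3, rate = 2.0+6 = 8.0).
Mode = (α−1)/β = 41.3/8.0 = 5.1625.
Mean = α/β = 42.3/8.0 = 5.2875.
Mean > mode: the posterior has a right tail.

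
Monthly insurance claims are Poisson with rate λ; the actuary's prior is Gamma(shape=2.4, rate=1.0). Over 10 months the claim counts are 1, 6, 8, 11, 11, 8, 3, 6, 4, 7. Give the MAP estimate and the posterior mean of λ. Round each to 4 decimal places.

MAP estimate = 6.0364, posterior mean = 6.1273

Σ counts = 65. Posterior: Gamma(shape = 2.4+65 = 67.4, rate = 1.0+10 = 11.0).
Mode = (α−1)/β = 66.4/11.0 = 6.0364.
Mean = α/β = 67.4/11.0 = 6.1273.
Mean > mode: the posterior has a right tail.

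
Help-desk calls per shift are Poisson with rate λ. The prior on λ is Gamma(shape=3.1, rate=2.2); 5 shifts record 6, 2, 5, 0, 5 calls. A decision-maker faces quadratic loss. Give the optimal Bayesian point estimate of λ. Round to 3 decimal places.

Σ counts = 18. Posterior: Gamma(shape = 3.1+18 = 21.1, rate = 2.2+5 = 7.2).
Mode = (α−1)/β = 20.1/7.2 = 2.792.
Mean = α/β = 21.1/7.2 = 2.931.
Quadratic loss ⇒ the optimal estimator is the posterior mean.

2.931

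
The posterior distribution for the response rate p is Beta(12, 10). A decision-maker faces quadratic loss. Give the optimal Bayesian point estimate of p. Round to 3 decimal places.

Mode = (12−1)/(12+10−2) = 11/20 = 0.550.
Mean = 12/(12+10) = 12/22 = 0.545.
Quadratic loss ⇒ the optimal estimator is the posterior mean.

0.545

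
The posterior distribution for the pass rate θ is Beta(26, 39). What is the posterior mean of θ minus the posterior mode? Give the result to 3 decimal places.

0.003

Mode = (26−1)/(26+39−2) = 25/63 = 0.397.
Mean = 26/(26+39) = 26/65 = 0.400.
Difference = 0.400 − 0.397 = 0.003.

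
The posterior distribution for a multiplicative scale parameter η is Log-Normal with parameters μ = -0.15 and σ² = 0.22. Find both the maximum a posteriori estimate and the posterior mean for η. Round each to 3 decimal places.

Mode = exp(μ − σ²) = exp(-0.37) = 0.691.
Mean = exp(μ + σ²/2) = exp(-0.040) = 0.961.

maximum a posteriori estimate = 0.691, posterior mean = 0.961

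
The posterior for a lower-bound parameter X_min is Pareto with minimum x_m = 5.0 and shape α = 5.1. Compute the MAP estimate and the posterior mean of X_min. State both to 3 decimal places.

The Pareto density is strictly decreasing on [x_m, ∞), so the mode is x_m = 5.000.
Mean = α·x_m/(α−1) = 5.1·5.0/4.1 = 6.220.
Mean > mode: the posterior has a right tail.

MAP: 5.000. Posterior mean: 6.220.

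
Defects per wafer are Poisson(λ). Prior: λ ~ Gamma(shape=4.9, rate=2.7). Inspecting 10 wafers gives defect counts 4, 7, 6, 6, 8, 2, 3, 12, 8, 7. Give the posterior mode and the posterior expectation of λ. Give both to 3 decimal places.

MAP = 5.268, posterior mean = 5.346

Σ counts = 63. Posterior: Gamma(shape = 4.9+63 = 67.9, rate = 2.7+10 = 12.7).
Mode = (α−1)/β = 66.9/12.7 = 5.268.
Mean = α/β = 67.9/12.7 = 5.346.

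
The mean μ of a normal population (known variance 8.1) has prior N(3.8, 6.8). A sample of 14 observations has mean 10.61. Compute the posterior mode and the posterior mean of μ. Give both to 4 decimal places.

Posterior for μ is Normal. Precision-weighted mean: (1/6.8·3.8 + 14/8.1·10.61) / (1/6.8 + 14/8.1) = 10.0760.
A Normal posterior is symmetric, so mode = mean.

MAP = 10.0760; posterior mean = 10.0760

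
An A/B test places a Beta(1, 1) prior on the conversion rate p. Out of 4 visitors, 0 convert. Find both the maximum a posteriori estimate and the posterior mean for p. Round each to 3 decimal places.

Posterior: Beta(1+0, 1+4) = Beta(1, 5).
Since α = 1 ≤ 1 and β > 1, the Beta density is monotone decreasing on [0,1]; the mode is at 0.
Mean = 1/(1+5) = 0.167.

maximum a posteriori estimate = 0.000, posterior mean = 0.167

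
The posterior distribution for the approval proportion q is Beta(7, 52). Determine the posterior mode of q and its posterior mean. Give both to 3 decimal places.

Mode = (7−1)/(7+52−2) = 6/57 = 0.105.
Mean = 7/(7+52) = 7/59 = 0.119.
Right-skewed posterior ⇒ mode < mean.

MAP: 0.105. Posterior mean: 0.119.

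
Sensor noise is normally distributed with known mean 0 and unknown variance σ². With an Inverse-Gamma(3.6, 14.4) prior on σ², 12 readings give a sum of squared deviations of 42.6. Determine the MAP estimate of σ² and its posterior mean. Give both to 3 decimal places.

Posterior: Inverse-Gamma(shape = 3.6+12/2 = 9.6, scale = 14.4+42.6/2 = 35.7).
Mode = β/(α+1) = 35.7/10.6 = 3.368.
Mean = β/(α−1) = 35.7/8.6 = 4.151.

MAP: 3.368. Posterior mean: 4.151.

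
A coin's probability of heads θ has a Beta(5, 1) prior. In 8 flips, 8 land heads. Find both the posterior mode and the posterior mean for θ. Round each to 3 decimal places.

posterior mode = 1.000, posterior mean = 0.929

Posterior: Beta(5+8, 1+0) = Beta(13, 1).
Since β = 1 ≤ 1 and α > 1, the Beta density is monotone increasing on [0,1]; the mode is at 1.
Mean = 13/(13+1) = 0.929.
Mode > mean: the posterior has a left tail.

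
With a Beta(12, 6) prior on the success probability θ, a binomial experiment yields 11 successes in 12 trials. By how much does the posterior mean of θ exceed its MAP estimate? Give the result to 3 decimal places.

-0.019

Posterior: Beta(12+11, 6+1) = Beta(23, 7).
Mode = (23−1)/(23+7−2) = 22/28 = 0.786.
Mean = 23/(23+7) = 23/30 = 0.767.
Difference = 0.767 − 0.786 = -0.019.
The posterior is left-skewed, so the mode exceeds the mean.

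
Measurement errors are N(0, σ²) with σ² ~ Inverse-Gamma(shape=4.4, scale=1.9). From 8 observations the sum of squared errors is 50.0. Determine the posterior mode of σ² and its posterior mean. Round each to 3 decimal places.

Posterior: Inverse-Gamma(shape = 4.4+8/2 = 8.4, scale = 1.9+50.0/2 = 26.9).
Mode = β/(α+1) = 26.9/9.4 = 2.862.
Mean = β/(α−1) = 26.9/7.4 = 3.635.

posterior mode = 2.862, posterior mean = 3.635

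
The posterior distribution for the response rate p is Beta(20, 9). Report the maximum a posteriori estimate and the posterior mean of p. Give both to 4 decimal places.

MAP = 0.7037; posterior mean = 0.6897

Mode = (20−1)/(20+9−2) = 19/27 = 0.7037.
Mean = 20/(20+9) = 20/29 = 0.6897.
Mode > mean: the posterior has a left tail.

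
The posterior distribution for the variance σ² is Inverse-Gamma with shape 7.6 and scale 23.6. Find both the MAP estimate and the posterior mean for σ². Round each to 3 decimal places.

MAP = 2.744, posterior mean = 3.576

Mode = β/(α+1) = 23.6/8.6 = 2.744.
Mean = β/(α−1) = 23.6/6.6 = 3.576.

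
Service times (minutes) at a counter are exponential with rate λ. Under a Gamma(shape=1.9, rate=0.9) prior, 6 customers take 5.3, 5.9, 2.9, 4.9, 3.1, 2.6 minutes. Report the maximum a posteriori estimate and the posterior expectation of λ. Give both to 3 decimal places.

λ_MAP = 0.270, E[λ|data] = 0.309

Σ times = 24.7. Posterior: Gamma(shape = 1.9+6 = 7.9, rate = 0.9+24.7 = 25.6).
Mode = (α−1)/β = 6.9/25.6 = 0.270.
Mean = α/β = 7.9/25.6 = 0.309.
Mean > mode: the posterior has a right tail.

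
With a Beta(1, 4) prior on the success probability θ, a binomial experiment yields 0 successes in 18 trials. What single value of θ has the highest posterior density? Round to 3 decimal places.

0.000

Posterior: Beta(1+0, 4+18) = Beta(1, 22).
Since α = 1 ≤ 1 and β > 1, the Beta density is monotone decreasing on [0,1]; the mode is at 0.
Mean = 1/(1+22) = 0.043.
This is the posterior mode — the MAP estimate.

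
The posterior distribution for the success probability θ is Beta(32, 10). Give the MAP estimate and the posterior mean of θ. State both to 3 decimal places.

MAP = 0.775; posterior mean = 0.762

Mode = (32−1)/(32+10−2) = 31/40 = 0.775.
Mean = 32/(32+10) = 32/42 = 0.762.
Mode > mean: the posterior has a left tail.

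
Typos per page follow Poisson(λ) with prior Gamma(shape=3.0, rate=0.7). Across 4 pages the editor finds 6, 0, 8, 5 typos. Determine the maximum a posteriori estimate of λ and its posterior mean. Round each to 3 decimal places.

MAP: 4.468. Posterior mean: 4.681.

Σ counts = 19. Posterior: Gamma(shape = 3.0+19 = 22.0, rate = 0.7+4 = 4.7).
Mode = (α−1)/β = 21.0/4.7 = 4.468.
Mean = α/β = 22.0/4.7 = 4.681.
Right-skewed posterior ⇒ mode < mean.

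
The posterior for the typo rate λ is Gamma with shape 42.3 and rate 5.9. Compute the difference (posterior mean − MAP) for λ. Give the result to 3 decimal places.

0.169

Mode = (α−1)/β = 41.3/5.9 = 7.000.
Mean = α/β = 42.3/5.9 = 7.169.
Difference = 7.169 − 7.000 = 0.169.
Right-skewed posterior ⇒ mode < mean.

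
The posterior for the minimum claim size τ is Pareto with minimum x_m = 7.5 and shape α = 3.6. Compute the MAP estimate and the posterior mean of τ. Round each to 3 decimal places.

The Pareto density is strictly decreasing on [x_m, ∞), so the mode is x_m = 7.500.
Mean = α·x_m/(α−1) = 3.6·7.5/2.6 = 10.385.

MAP estimate = 7.500, posterior mean = 10.385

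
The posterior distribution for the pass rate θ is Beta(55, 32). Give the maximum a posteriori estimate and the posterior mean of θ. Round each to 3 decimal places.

Mode = (55−1)/(55+32−2) = 54/85 = 0.635.
Mean = 55/(55+32) = 55/87 = 0.632.

MAP = 0.635; posterior mean = 0.632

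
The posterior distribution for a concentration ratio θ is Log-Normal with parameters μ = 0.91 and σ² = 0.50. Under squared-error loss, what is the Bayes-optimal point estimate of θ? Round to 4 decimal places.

3.1899

Mode = exp(μ − σ²) = exp(0.41) = 1.5068.
Mean = exp(μ + σ²/2) = exp(1.160) = 3.1899.
Squared-error loss ⇒ the optimal estimator is the posterior mean.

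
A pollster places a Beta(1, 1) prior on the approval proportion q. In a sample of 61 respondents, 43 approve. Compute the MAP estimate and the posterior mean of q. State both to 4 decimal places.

q_MAP = 0.7049, E[q|data] = 0.6984

Posterior: Beta(1+43, 1+18) = Beta(44, 19).
Mode = (44−1)/(44+19−2) = 43/61 = 0.7049.
Mean = 44/(44+19) = 44/63 = 0.6984.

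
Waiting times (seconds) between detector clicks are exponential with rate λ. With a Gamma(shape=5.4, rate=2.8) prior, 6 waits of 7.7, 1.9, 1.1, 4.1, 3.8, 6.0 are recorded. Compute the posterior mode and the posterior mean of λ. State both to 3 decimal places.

λ_MAP = 0.380, E[λ|data] = 0.416

Σ times = 24.6. Posterior: Gamma(shape = 5.4+6 = 11.4, rate = 2.8+24.6 = 27.4).
Mode = (α−1)/β = 10.4/27.4 = 0.380.
Mean = α/β = 11.4/27.4 = 0.416.
Mean > mode: the posterior has a right tail.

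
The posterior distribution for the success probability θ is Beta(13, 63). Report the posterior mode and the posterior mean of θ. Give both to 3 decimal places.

Mode = (13−1)/(13+63−2) = 12/74 = 0.162.
Mean = 13/(13+63) = 13/76 = 0.171.
The posterior is right-skewed, so the mean exceeds the mode.

θ_MAP = 0.162, E[θ|data] = 0.171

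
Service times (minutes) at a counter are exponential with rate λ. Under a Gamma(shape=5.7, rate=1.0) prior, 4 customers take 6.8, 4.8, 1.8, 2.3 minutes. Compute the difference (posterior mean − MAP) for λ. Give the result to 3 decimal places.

0.060

Σ times = 15.7. Posterior: Gamma(shape = 5.7+4 = 9.7, rate = 1.0+15.7 = 16.7).
Mode = (α−1)/β = 8.7/16.7 = 0.521.
Mean = α/β = 9.7/16.7 = 0.581.
Difference = 0.581 − 0.521 = 0.060.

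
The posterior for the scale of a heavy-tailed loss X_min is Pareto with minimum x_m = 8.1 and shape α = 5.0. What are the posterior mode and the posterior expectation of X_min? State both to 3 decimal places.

The Pareto density is strictly decreasing on [x_m, ∞), so the mode is x_m = 8.100.
Mean = α·x_m/(α−1) = 5.0·8.1/4.0 = 10.125.

posterior mode = 8.100, posterior expectation = 10.125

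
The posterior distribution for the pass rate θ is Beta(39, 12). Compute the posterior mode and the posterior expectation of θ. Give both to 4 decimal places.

Mode = (39−1)/(39+12−2) = 38/49 = 0.7755.
Mean = 39/(39+12) = 39/51 = 0.7647.

posterior mode = 0.7755, posterior expectation = 0.7647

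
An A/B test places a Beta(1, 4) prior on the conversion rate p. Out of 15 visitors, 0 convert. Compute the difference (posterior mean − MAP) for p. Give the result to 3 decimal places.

0.050

Posterior: Beta(1+0, 4+15) = Beta(1, 19).
Since α = 1 ≤ 1 and β > 1, the Beta density is monotone decreasing on [0,1]; the mode is at 0.
Mean = 1/(1+19) = 0.050.
Difference = 0.050 − 0.000 = 0.050.
Right-skewed posterior ⇒ mode < mean.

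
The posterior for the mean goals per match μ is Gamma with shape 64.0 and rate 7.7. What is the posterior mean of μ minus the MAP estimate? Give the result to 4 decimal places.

0.1299

Mode = (α−1)/β = 63.0/7.7 = 8.1818.
Mean = α/β = 64.0/7.7 = 8.3117.
Difference = 8.3117 − 8.1818 = 0.1299.
Right-skewed posterior ⇒ mode < mean.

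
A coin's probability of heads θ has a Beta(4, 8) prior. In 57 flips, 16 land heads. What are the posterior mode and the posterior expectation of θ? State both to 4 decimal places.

MAP = 0.2836; posterior mean = 0.2899

Posterior: Beta(4+16, 8+41) = Beta(20, 49).
Mode = (20−1)/(20+49−2) = 19/67 = 0.2836.
Mean = 20/(20+49) = 20/69 = 0.2899.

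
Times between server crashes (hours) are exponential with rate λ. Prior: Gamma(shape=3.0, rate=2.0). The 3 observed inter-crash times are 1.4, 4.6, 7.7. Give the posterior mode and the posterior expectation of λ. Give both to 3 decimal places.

Σ times = 13.7. Posterior: Gamma(shape = 3.0+3 = 6.0, rate = 2.0+13.7 = 15.7).
Mode = (α−1)/β = 5.0/15.7 = 0.318.
Mean = α/β = 6.0/15.7 = 0.382.
The posterior is right-skewed, so the mean exceeds the mode.

MAP = 0.318, posterior mean = 0.382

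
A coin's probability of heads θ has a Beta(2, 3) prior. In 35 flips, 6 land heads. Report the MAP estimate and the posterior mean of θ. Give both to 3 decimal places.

Posterior: Beta(2+6, 3+29) = Beta(8, 32).
Mode = (8−1)/(8+32−2) = 7/38 = 0.184.
Mean = 8/(8+32) = 8/40 = 0.200.

MAP estimate = 0.184, posterior mean = 0.200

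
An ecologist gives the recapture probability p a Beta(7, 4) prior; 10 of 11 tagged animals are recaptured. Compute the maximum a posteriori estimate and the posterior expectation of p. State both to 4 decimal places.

Posterior: Beta(7+10, 4+1) = Beta(17, 5).
Mode = (17−1)/(17+5−2) = 16/20 = 0.8000.
Mean = 17/(17+5) = 17/22 = 0.7727.
Left-skewed posterior ⇒ mean < mode.

p_MAP = 0.8000, E[p|data] = 0.7727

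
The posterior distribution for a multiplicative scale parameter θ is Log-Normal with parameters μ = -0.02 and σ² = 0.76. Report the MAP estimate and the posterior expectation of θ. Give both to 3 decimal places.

Mode = exp(μ − σ²) = exp(-0.78) = 0.458.
Mean = exp(μ + σ²/2) = exp(0.360) = 1.433.
The posterior is right-skewed, so the mean exceeds the mode.

θ_MAP = 0.458, E[θ|data] = 1.433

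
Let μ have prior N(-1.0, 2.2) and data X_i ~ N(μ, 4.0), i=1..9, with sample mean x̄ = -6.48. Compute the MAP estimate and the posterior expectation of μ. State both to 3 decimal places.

MAP = -5.559, posterior mean = -5.559

Posterior for μ is Normal. Precision-weighted mean: (1/2.2·-1.0 + 9/4.0·-6.48) / (1/2.2 + 9/4.0) = -5.559.
A Normal posterior is symmetric, so mode = mean.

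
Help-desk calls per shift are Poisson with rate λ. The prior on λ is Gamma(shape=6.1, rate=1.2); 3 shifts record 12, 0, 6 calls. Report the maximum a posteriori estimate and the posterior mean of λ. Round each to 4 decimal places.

maximum a posteriori estimate = 5.5000, posterior mean = 5.7381

Σ counts = 18. Posterior: Gamma(shape = 6.1+18 = 24.1, rate = 1.2+3 = 4.2).
Mode = (α−1)/β = 23.1/4.2 = 5.5000.
Mean = α/β = 24.1/4.2 = 5.7381.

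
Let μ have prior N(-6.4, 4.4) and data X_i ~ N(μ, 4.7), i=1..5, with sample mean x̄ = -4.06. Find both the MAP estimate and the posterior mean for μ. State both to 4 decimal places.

Posterior for μ is Normal. Precision-weighted mean: (1/4.4·-6.4 + 5/4.7·-4.06) / (1/4.4 + 5/4.7) = -4.4719.
A Normal posterior is symmetric, so mode = mean.

MAP estimate = -4.4719, posterior mean = -4.4719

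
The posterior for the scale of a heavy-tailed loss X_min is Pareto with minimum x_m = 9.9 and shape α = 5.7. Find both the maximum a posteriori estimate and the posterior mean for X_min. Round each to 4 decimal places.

MAP = 9.9000; posterior mean = 12.0064

The Pareto density is strictly decreasing on [x_m, ∞), so the mode is x_m = 9.9000.
Mean = α·x_m/(α−1) = 5.7·9.9/4.7 = 12.0064.
The mean is pulled above the mode by the posterior's right skew.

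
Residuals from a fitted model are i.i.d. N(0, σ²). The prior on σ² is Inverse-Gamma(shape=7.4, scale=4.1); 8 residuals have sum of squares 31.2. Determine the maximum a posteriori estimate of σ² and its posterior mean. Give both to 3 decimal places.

Posterior: Inverse-Gamma(shape = 7.4+8/2 = 11.4, scale = 4.1+31.2/2 = 19.7).
Mode = β/(α+1) = 19.7/12.4 = 1.589.
Mean = β/(α−1) = 19.7/10.4 = 1.894.

σ²_MAP = 1.589, E[σ²|data] = 1.894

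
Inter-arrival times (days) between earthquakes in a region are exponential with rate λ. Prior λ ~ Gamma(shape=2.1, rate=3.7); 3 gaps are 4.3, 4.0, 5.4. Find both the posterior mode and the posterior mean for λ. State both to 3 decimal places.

MAP = 0.236; posterior mean = 0.293

Σ times = 13.7. Posterior: Gamma(shape = 2.1+3 = 5.1, rate = 3.7+13.7 = 17.4).
Mode = (α−1)/β = 4.1/17.4 = 0.236.
Mean = α/β = 5.1/17.4 = 0.293.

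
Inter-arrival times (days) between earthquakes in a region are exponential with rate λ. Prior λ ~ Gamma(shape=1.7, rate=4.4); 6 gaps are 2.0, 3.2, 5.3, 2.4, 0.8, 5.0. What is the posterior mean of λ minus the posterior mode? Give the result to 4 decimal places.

0.0433

Σ times = 18.7. Posterior: Gamma(shape = 1.7+6 = 7.7, rate = 4.4+18.7 = 23.1).
Mode = (α−1)/β = 6.7/23.1 = 0.2900.
Mean = α/β = 7.7/23.1 = 0.3333.
Difference = 0.3333 − 0.2900 = 0.0433.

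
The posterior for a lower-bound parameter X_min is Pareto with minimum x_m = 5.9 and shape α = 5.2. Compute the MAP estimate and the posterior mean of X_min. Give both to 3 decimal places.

MAP = 5.900; posterior mean = 7.305

The Pareto density is strictly decreasing on [x_m, ∞), so the mode is x_m = 5.900.
Mean = α·x_m/(α−1) = 5.2·5.9/4.2 = 7.305.
The mean is pulled above the mode by the posterior's right skew.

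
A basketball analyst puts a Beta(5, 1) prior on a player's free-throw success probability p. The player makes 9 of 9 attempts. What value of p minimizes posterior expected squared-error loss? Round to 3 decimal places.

Posterior: Beta(5+9, 1+0) = Beta(14, 1).
Since β = 1 ≤ 1 and α > 1, the Beta density is monotone increasing on [0,1]; the mode is at 1.
Mean = 14/(14+1) = 0.933.
Squared-error loss ⇒ the optimal estimator is the posterior mean.

0.933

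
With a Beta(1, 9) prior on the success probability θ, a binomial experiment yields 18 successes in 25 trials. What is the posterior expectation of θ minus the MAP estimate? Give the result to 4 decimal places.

-0.0026

Posterior: Beta(1+18, 9+7) = Beta(19, 16).
Mode = (19−1)/(19+16−2) = 18/33 = 0.5455.
Mean = 19/(19+16) = 19/35 = 0.5429.
Difference = 0.5429 − 0.5455 = -0.0026.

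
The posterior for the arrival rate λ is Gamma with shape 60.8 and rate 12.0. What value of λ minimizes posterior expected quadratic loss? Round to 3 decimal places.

5.067

Mode = (α−1)/β = 59.8/12.0 = 4.983.
Mean = α/β = 60.8/12.0 = 5.067.
Quadratic loss ⇒ the optimal estimator is the posterior mean.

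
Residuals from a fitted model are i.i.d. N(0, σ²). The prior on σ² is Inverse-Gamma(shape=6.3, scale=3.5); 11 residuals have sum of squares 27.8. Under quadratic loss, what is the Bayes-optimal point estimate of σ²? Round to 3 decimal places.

Posterior: Inverse-Gamma(shape = 6.3+11/2 = 11.8, scale = 3.5+27.8/2 = 17.4).
Mode = β/(α+1) = 17.4/12.8 = 1.359.
Mean = β/(α−1) = 17.4/10.8 = 1.611.
Quadratic loss ⇒ the optimal estimator is the posterior mean.

1.611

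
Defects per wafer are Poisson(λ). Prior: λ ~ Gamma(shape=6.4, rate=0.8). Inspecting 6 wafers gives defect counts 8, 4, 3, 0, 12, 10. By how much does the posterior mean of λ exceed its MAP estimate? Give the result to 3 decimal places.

Σ counts = 37. Posterior: Gamma(shape = 6.4+37 = 43.4, rate = 0.8+6 = 6.8).
Mode = (α−1)/β = 42.4/6.8 = 6.235.
Mean = α/β = 43.4/6.8 = 6.382.
Difference = 6.382 − 6.235 = 0.147.

0.147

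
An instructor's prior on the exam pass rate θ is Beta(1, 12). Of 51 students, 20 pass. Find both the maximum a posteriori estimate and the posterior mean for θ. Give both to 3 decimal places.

Posterior: Beta(1+20, 12+31) = Beta(21, 43).
Mode = (21−1)/(21+43−2) = 20/62 = 0.323.
Mean = 21/(21+43) = 21/64 = 0.328.

MAP = 0.323; posterior mean = 0.328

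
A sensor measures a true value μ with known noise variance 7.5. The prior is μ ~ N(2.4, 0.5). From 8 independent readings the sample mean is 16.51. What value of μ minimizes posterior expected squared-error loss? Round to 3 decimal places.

Posterior for μ is Normal. Precision-weighted mean: (1/0.5·2.4 + 8/7.5·16.51) / (1/0.5 + 8/7.5) = 7.308.
A Normal posterior is symmetric, so mode = mean.
Squared-error loss ⇒ the optimal estimator is the posterior mean.

7.308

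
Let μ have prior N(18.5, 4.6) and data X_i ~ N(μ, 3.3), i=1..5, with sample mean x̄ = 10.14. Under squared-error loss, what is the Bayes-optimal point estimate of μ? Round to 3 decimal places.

Posterior for μ is Normal. Precision-weighted mean: (1/4.6·18.5 + 5/3.3·10.14) / (1/4.6 + 5/3.3) = 11.189.
A Normal posterior is symmetric, so mode = mean.
Squared-error loss ⇒ the optimal estimator is the posterior mean.

11.189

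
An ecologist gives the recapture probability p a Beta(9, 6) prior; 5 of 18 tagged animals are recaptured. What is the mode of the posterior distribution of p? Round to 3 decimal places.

0.419

Posterior: Beta(9+5, 6+13) = Beta(14, 19).
Mode = (14−1)/(14+19−2) = 13/31 = 0.419.
Mean = 14/(14+19) = 14/33 = 0.424.
This is the posterior mode — the MAP estimate.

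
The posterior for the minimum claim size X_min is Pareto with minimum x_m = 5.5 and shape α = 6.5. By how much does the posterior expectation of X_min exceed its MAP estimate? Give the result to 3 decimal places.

1.000

The Pareto density is strictly decreasing on [x_m, ∞), so the mode is x_m = 5.500.
Mean = α·x_m/(α−1) = 6.5·5.5/5.5 = 6.500.
Difference = 6.500 − 5.500 = 1.000.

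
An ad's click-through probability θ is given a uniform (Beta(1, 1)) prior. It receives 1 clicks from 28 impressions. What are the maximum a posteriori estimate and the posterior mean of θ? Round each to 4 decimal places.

Posterior: Beta(1+1, 1+27) = Beta(2, 28).
Mode = (2−1)/(2+28−2) = 1/28 = 0.0357.
With a flat prior the MAP equals the MLE, 1/28.
Mean = 2/(2+28) = 2/30 = 0.0667.

MAP: 0.0357. Posterior mean: 0.0667.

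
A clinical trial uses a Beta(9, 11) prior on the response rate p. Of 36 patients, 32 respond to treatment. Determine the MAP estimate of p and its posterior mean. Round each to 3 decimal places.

Posterior: Beta(9+32, 11+4) = Beta(41, 15).
Mode = (41−1)/(41+15−2) = 40/54 = 0.741.
Mean = 41/(41+15) = 41/56 = 0.732.
Left-skewed posterior ⇒ mean < mode.

MAP = 0.741, posterior mean = 0.732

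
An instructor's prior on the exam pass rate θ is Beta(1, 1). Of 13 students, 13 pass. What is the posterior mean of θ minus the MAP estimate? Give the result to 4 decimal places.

Posterior: Beta(1+13, 1+0) = Beta(14, 1).
Since β = 1 ≤ 1 and α > 1, the Beta density is monotone increasing on [0,1]; the mode is at 1.
Mean = 14/(14+1) = 0.9333.
Difference = 0.9333 − 1.0000 = -0.0667.
Mode > mean: the posterior has a left tail.

-0.0667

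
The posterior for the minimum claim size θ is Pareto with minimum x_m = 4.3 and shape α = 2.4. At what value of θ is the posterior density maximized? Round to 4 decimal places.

4.3000

The Pareto density is strictly decreasing on [x_m, ∞), so the mode is x_m = 4.3000.
Mean = α·x_m/(α−1) = 2.4·4.3/1.4 = 7.3714.
This is the posterior mode — the MAP estimate.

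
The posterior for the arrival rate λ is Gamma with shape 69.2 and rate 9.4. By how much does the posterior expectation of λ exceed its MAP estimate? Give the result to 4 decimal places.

Mode = (α−1)/β = 68.2/9.4 = 7.2553.
Mean = α/β = 69.2/9.4 = 7.3617.
Difference = 7.3617 − 7.2553 = 0.1064.
Mean > mode: the posterior has a right tail.

0.1064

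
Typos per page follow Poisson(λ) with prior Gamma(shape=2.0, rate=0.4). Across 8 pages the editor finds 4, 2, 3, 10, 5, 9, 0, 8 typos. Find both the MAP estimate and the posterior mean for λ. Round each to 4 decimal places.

λ_MAP = 5.0000, E[λ|data] = 5.1190

Σ counts = 41. Posterior: Gamma(shape = 2.0+41 = 43.0, rate = 0.4+8 = 8.4).
Mode = (α−1)/β = 42.0/8.4 = 5.0000.
Mean = α/β = 43.0/8.4 = 5.1190.
The posterior is right-skewed, so the mean exceeds the mode.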